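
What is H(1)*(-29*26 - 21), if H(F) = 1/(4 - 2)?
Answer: -775/2 ≈ -387.50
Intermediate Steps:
H(F) = ½ (H(F) = 1/2 = ½)
H(1)*(-29*26 - 21) = (-29*26 - 21)/2 = (-754 - 21)/2 = (½)*(-775) = -775/2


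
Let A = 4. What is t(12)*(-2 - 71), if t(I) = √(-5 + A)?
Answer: -73*I ≈ -73.0*I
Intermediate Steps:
t(I) = I (t(I) = √(-5 + 4) = √(-1) = I)
t(12)*(-2 - 71) = I*(-2 - 71) = I*(-73) = -73*I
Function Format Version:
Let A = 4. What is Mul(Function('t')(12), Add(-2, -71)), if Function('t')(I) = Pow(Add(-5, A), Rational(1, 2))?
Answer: Mul(-73, I) ≈ Mul(-73.000, I)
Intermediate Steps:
Function('t')(I) = I (Function('t')(I) = Pow(Add(-5, 4), Rational(1, 2)) = Pow(-1, Rational(1, 2)) = I)
Mul(Function('t')(12), Add(-2, -71)) = Mul(I, Add(-2, -71)) = Mul(I, -73) = Mul(-73, I)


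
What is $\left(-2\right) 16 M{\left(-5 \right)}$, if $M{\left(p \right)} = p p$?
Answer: $-800$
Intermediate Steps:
$M{\left(p \right)} = p^{2}$
$\left(-2\right) 16 M{\left(-5 \right)} = \left(-2\right) 16 \left(-5\right)^{2} = \left(-32\right) 25 = -800$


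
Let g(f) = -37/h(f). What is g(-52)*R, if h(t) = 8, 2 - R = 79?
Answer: 2849/8 ≈ 356.13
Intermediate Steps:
R = -77 (R = 2 - 1*79 = 2 - 79 = -77)
g(f) = -37/8
g(-52)*R = -37/8*(-77) = 2849/8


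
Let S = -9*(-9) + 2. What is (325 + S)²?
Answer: 166464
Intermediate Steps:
S = 83 (S = 81 + 2 = 83)
(325 + S)² = (325 + 83)² = 408² = 166464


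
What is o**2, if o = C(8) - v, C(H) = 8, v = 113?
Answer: 11025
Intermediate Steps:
o = -105 (o = 8 - 1*113 = 8 - 113 = -105)
o**2 = (-105)**2 = 11025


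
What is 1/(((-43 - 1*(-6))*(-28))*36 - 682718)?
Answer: -1/645422 ≈ -1.5494e-6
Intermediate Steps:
1/(((-43 - 1*(-6))*(-28))*36 - 682718) = 1/(((-43 + 6)*(-28))*36 - 682718) = 1/(-37*(-28)*36 - 682718) = 1/(1036*36 - 682718) = 1/(37296 - 682718) = 1/(-645422) = -1/645422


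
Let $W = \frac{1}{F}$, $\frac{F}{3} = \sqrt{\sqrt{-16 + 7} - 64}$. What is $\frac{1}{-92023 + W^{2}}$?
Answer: $- \frac{30598108191}{2815729763065642} + \frac{27 i}{2815729763065642} \approx -1.0867 \cdot 10^{-5} + 9.589 \cdot 10^{-15} i$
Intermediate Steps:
$F = 3 \sqrt{-64 + 3 i}$ ($F = 3 \sqrt{\sqrt{-16 + 7} - 64} = 3 \sqrt{\sqrt{-9} - 64} = 3 \sqrt{3 i - 64} = 3 \sqrt{-64 + 3 i} \approx 0.56235 + 24.007 i$)
$W = \frac{1}{3 \sqrt{-64 + 3 i}} \approx 0.0009752 - 0.041632 i$
$\frac{1}{-92023 + W^{2}} = \frac{1}{-92023 + \left(\frac{1}{3 \sqrt{-64 + 3 i}}\right)^{2}} = \frac{1}{-92023 - \left(\frac{64}{36945} + \frac{i}{12315}\right)} = \frac{1}{- \frac{3399789799}{36945} - \frac{i}{12315}} = \frac{332505 \left(- \frac{3399789799}{36945} + \frac{i}{12315}\right)}{2815729763065642}$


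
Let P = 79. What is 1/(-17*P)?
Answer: -1/1343 ≈ -0.00074460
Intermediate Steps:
1/(-17*P) = 1/(-17*79) = 1/(-1343) = -1/1343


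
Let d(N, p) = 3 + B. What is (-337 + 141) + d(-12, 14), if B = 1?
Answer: -192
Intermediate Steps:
d(N, p) = 4 (d(N, p) = 3 + 1 = 4)
(-337 + 141) + d(-12, 14) = (-337 + 141) + 4 = -196 + 4 = -192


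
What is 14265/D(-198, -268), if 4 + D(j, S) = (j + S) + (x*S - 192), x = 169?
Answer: -1585/5106 ≈ -0.31042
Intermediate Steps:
D(j, S) = -196 + j + 170*S (D(j, S) = -4 + ((j + S) + (169*S - 192)) = -4 + ((S + j) + (-192 + 169*S)) = -4 + (-192 + j + 170*S) = -196 + j + 170*S)
14265/D(-198, -268) = 14265/(-196 - 198 + 170*(-268)) = 14265/(-196 - 198 - 45560) = 14265/(-45954) = 14265*(-1/45954) = -1585/5106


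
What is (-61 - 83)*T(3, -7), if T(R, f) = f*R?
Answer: 3024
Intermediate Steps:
T(R, f) = R*f
(-61 - 83)*T(3, -7) = (-61 - 83)*(3*(-7)) = -144*(-21) = 3024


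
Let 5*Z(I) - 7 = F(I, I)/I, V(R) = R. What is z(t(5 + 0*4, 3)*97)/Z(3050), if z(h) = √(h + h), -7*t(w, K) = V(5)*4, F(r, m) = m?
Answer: 5*I*√6790/28 ≈ 14.715*I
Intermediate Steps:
t(w, K) = -20/7 (t(w, K) = -5*4/7 = -⅐*20 = -20/7)
z(h) = √2*√h (z(h) = √(2*h) = √2*√h)
Z(I) = 8/5 (Z(I) = 7/5 + (I/I)/5 = 7/5 + (⅕)*1 = 7/5 + ⅕ = 8/5)
z(t(5 + 0*4, 3)*97)/Z(3050) = (√2*√(-20/7*97))/(8/5) = (√2*√(-1940/7))*(5/8) = (√2*(2*I*√3395/7))*(5/8) = (2*I*√6790/7)*(5/8) = 5*I*√6790/28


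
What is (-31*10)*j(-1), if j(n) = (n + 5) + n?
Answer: -930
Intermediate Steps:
j(n) = 5 + 2*n (j(n) = (5 + n) + n = 5 + 2*n)
(-31*10)*j(-1) = (-31*10)*(5 + 2*(-1)) = -310*(5 - 2) = -310*3 = -930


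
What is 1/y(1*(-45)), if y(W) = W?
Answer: -1/45 ≈ -0.022222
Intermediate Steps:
1/y(1*(-45)) = 1/(1*(-45)) = 1/(-45) = -1/45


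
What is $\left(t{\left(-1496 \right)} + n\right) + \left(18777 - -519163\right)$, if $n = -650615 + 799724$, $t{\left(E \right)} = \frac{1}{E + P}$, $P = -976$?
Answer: $\frac{1698385127}{2472} \approx 6.8705 \cdot 10^{5}$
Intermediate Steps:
$t{\left(E \right)} = \frac{1}{-976 + E}$ ($t{\left(E \right)} = \frac{1}{E - 976} = \frac{1}{-976 + E}$)
$n = 149109$
$\left(t{\left(-1496 \right)} + n\right) + \left(18777 - -519163\right) = \left(\frac{1}{-976 - 1496} + 149109\right) + \left(18777 - -519163\right) = \left(\frac{1}{-2472} + 149109\right) + \left(18777 + 519163\right) = \left(- \frac{1}{2472} + 149109\right) + 537940 = \frac{368597447}{2472} + 537940 = \frac{1698385127}{2472}$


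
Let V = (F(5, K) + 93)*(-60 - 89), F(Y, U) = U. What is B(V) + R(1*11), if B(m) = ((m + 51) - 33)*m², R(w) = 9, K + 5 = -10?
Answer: -1567362537927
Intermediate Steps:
K = -15 (K = -5 - 10 = -15)
V = -11622 (V = (-15 + 93)*(-60 - 89) = 78*(-149) = -11622)
B(m) = m²*(18 + m) (B(m) = ((51 + m) - 33)*m² = (18 + m)*m² = m²*(18 + m))
B(V) + R(1*11) = (-11622)²*(18 - 11622) + 9 = 135070884*(-11604) + 9 = -1567362537936 + 9 = -1567362537927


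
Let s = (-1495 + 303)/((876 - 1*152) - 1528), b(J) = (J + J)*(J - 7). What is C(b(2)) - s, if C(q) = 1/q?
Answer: -6161/4020 ≈ -1.5326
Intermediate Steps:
b(J) = 2*J*(-7 + J) (b(J) = (2*J)*(-7 + J) = 2*J*(-7 + J))
s = 298/201 (s = -1192/((876 - 152) - 1528) = -1192/(724 - 1528) = -1192/(-804) = -1192*(-1/804) = 298/201 ≈ 1.4826)
C(b(2)) - s = 1/(2*2*(-7 + 2)) - 1*298/201 = 1/(2*2*(-5)) - 298/201 = 1/(-20) - 298/201 = -1/20 - 298/201 = -6161/4020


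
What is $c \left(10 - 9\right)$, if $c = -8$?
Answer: $-8$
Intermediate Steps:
$c \left(10 - 9\right) = - 8 \left(10 - 9\right) = \left(-8\right) 1 = -8$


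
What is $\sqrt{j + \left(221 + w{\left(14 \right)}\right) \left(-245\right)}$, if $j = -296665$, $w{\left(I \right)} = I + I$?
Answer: $i \sqrt{357670} \approx 598.05 i$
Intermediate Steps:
$w{\left(I \right)} = 2 I$
$\sqrt{j + \left(221 + w{\left(14 \right)}\right) \left(-245\right)} = \sqrt{-296665 + \left(221 + 2 \cdot 14\right) \left(-245\right)} = \sqrt{-296665 + \left(221 + 28\right) \left(-245\right)} = \sqrt{-296665 + 249 \left(-245\right)} = \sqrt{-296665 - 61005} = \sqrt{-357670} = i \sqrt{357670}$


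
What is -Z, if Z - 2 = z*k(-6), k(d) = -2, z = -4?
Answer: -10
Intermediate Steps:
Z = 10 (Z = 2 - 4*(-2) = 2 + 8 = 10)
-Z = -1*10 = -10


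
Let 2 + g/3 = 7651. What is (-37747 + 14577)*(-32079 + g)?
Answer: 211588440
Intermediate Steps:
g = 22947 (g = -6 + 3*7651 = -6 + 22953 = 22947)
(-37747 + 14577)*(-32079 + g) = (-37747 + 14577)*(-32079 + 22947) = -23170*(-9132) = 211588440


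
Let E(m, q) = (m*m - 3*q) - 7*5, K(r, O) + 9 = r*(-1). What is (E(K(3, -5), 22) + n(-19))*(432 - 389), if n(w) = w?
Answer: 1032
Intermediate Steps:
K(r, O) = -9 - r (K(r, O) = -9 + r*(-1) = -9 - r)
E(m, q) = -35 + m**2 - 3*q (E(m, q) = (m**2 - 3*q) - 35 = -35 + m**2 - 3*q)
(E(K(3, -5), 22) + n(-19))*(432 - 389) = ((-35 + (-9 - 1*3)**2 - 3*22) - 19)*(432 - 389) = ((-35 + (-9 - 3)**2 - 66) - 19)*43 = ((-35 + (-12)**2 - 66) - 19)*43 = ((-35 + 144 - 66) - 19)*43 = (43 - 19)*43 = 24*43 = 1032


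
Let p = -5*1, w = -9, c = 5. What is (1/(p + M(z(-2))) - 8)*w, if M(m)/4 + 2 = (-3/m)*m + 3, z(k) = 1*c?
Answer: 945/13 ≈ 72.692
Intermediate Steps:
z(k) = 5 (z(k) = 1*5 = 5)
p = -5
M(m) = -8 (M(m) = -8 + 4*((-3/m)*m + 3) = -8 + 4*(-3 + 3) = -8 + 4*0 = -8 + 0 = -8)
(1/(p + M(z(-2))) - 8)*w = (1/(-5 - 8) - 8)*(-9) = (1/(-13) - 8)*(-9) = (-1/13 - 8)*(-9) = -105/13*(-9) = 945/13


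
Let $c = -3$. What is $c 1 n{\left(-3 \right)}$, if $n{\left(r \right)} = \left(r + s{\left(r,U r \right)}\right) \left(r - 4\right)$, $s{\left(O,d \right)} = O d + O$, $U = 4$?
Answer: $630$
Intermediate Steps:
$s{\left(O,d \right)} = O + O d$
$n{\left(r \right)} = \left(-4 + r\right) \left(r + r \left(1 + 4 r\right)\right)$ ($n{\left(r \right)} = \left(r + r \left(1 + 4 r\right)\right) \left(r - 4\right) = \left(r + r \left(1 + 4 r\right)\right) \left(-4 + r\right) = \left(-4 + r\right) \left(r + r \left(1 + 4 r\right)\right)$)
$c 1 n{\left(-3 \right)} = \left(-3\right) 1 \left(- 3 \left(-8 - -45 - 3 \left(1 + 4 \left(-3\right)\right)\right)\right) = - 3 \left(- 3 \left(-8 + 45 - 3 \left(1 - 12\right)\right)\right) = - 3 \left(- 3 \left(-8 + 45 - -33\right)\right) = - 3 \left(- 3 \left(-8 + 45 + 33\right)\right) = - 3 \left(\left(-3\right) 70\right) = \left(-3\right) \left(-210\right) = 630$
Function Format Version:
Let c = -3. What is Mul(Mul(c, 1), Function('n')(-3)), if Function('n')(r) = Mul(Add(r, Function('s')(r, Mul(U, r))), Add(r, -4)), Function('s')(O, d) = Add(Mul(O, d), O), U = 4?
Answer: 630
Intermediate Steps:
Function('s')(O, d) = Add(O, Mul(O, d))
Function('n')(r) = Mul(Add(-4, r), Add(r, Mul(r, Add(1, Mul(4, r))))) (Function('n')(r) = Mul(Add(r, Mul(r, Add(1, Mul(4, r)))), Add(r, -4)) = Mul(Add(r, Mul(r, Add(1, Mul(4, r)))), Add(-4, r)) = Mul(Add(-4, r), Add(r, Mul(r, Add(1, Mul(4, r))))))
Mul(Mul(c, 1), Function('n')(-3)) = Mul(Mul(-3, 1), Mul(-3, Add(-8, Mul(-15, -3), Mul(-3, Add(1, Mul(4, -3)))))) = Mul(-3, Mul(-3, Add(-8, 45, Mul(-3, Add(1, -12))))) = Mul(-3, Mul(-3, Add(-8, 45, Mul(-3, -11)))) = Mul(-3, Mul(-3, Add(-8, 45, 33))) = Mul(-3, Mul(-3, 70)) = Mul(-3, -210) = 630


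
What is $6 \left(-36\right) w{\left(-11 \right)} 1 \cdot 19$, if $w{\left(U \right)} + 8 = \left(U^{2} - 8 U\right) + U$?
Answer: $-779760$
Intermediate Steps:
$w{\left(U \right)} = -8 + U^{2} - 7 U$ ($w{\left(U \right)} = -8 + \left(\left(U^{2} - 8 U\right) + U\right) = -8 + \left(U^{2} - 7 U\right) = -8 + U^{2} - 7 U$)
$6 \left(-36\right) w{\left(-11 \right)} 1 \cdot 19 = 6 \left(-36\right) \left(-8 + \left(-11\right)^{2} - -77\right) 1 \cdot 19 = - 216 \left(-8 + 121 + 77\right) 19 = \left(-216\right) 190 \cdot 19 = \left(-41040\right) 19 = -779760$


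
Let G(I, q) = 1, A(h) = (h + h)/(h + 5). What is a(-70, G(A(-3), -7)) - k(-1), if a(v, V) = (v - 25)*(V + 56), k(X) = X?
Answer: -5414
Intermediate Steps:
A(h) = 2*h/(5 + h) (A(h) = (2*h)/(5 + h) = 2*h/(5 + h))
a(v, V) = (-25 + v)*(56 + V)
a(-70, G(A(-3), -7)) - k(-1) = (-1400 - 25*1 + 56*(-70) + 1*(-70)) - 1*(-1) = (-1400 - 25 - 3920 - 70) + 1 = -5415 + 1 = -5414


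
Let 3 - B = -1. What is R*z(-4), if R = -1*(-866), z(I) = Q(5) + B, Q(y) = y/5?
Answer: 4330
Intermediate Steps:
B = 4 (B = 3 - 1*(-1) = 3 + 1 = 4)
Q(y) = y/5 (Q(y) = y*(⅕) = y/5)
z(I) = 5 (z(I) = (⅕)*5 + 4 = 1 + 4 = 5)
R = 866
R*z(-4) = 866*5 = 4330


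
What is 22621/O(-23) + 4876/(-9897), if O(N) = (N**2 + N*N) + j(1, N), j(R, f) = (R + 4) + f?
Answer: 218808997/10292880 ≈ 21.258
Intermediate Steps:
j(R, f) = 4 + R + f (j(R, f) = (4 + R) + f = 4 + R + f)
O(N) = 5 + N + 2*N**2 (O(N) = (N**2 + N*N) + (4 + 1 + N) = (N**2 + N**2) + (5 + N) = 2*N**2 + (5 + N) = 5 + N + 2*N**2)
22621/O(-23) + 4876/(-9897) = 22621/(5 - 23 + 2*(-23)**2) + 4876/(-9897) = 22621/(5 - 23 + 2*529) + 4876*(-1/9897) = 22621/(5 - 23 + 1058) - 4876/9897 = 22621/1040 - 4876/9897 = 218808997/10292880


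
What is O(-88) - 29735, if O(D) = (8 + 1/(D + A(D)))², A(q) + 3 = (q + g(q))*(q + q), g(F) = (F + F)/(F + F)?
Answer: -6874142647774/231678841 ≈ -29671.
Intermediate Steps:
g(F) = 1 (g(F) = (2*F)/((2*F)) = (2*F)*(1/(2*F)) = 1)
A(q) = -3 + 2*q*(1 + q) (A(q) = -3 + (q + 1)*(q + q) = -3 + (1 + q)*(2*q) = -3 + 2*q*(1 + q))
O(D) = (8 + 1/(-3 + 2*D² + 3*D))² (O(D) = (8 + 1/(D + (-3 + 2*D + 2*D²)))² = (8 + 1/(-3 + 2*D² + 3*D))²)
O(-88) - 29735 = (-23 + 16*(-88)² + 24*(-88))²/(-3 + 2*(-88)² + 3*(-88))² - 29735 = (-23 + 16*7744 - 2112)²/(-3 + 2*7744 - 264)² - 29735 = (-23 + 123904 - 2112)²/(-3 + 15488 - 264)² - 29735 = 121769²/15221² - 29735 = 14827689361*(1/231678841) - 29735 = 14827689361/231678841 - 29735 = -6874142647774/231678841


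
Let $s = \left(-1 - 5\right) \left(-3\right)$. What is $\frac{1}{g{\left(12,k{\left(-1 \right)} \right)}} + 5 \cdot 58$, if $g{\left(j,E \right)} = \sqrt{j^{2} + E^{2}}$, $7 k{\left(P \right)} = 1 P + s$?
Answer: $290 + \frac{7 \sqrt{7345}}{7345} \approx 290.08$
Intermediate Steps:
$s = 18$ ($s = \left(-6\right) \left(-3\right) = 18$)
$k{\left(P \right)} = \frac{18}{7} + \frac{P}{7}$ ($k{\left(P \right)} = \frac{1 P + 18}{7} = \frac{P + 18}{7} = \frac{18 + P}{7} = \frac{18}{7} + \frac{P}{7}$)
$g{\left(j,E \right)} = \sqrt{E^{2} + j^{2}}$
$\frac{1}{g{\left(12,k{\left(-1 \right)} \right)}} + 5 \cdot 58 = \frac{1}{\sqrt{\left(\frac{18}{7} + \frac{1}{7} \left(-1\right)\right)^{2} + 12^{2}}} + 5 \cdot 58 = \frac{1}{\sqrt{\left(\frac{18}{7} - \frac{1}{7}\right)^{2} + 144}} + 290 = \frac{1}{\sqrt{\left(\frac{17}{7}\right)^{2} + 144}} + 290 = \frac{1}{\sqrt{\frac{289}{49} + 144}} + 290 = \frac{1}{\sqrt{\frac{7345}{49}}} + 290 = \frac{1}{\frac{1}{7} \sqrt{7345}} + 290 = \frac{7 \sqrt{7345}}{7345} + 290 = 290 + \frac{7 \sqrt{7345}}{7345}$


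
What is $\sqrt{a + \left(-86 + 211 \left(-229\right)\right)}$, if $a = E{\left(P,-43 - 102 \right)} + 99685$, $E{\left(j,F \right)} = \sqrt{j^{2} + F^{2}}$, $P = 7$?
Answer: $\sqrt{51280 + \sqrt{21074}} \approx 226.77$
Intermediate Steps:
$E{\left(j,F \right)} = \sqrt{F^{2} + j^{2}}$
$a = 99685 + \sqrt{21074}$ ($a = \sqrt{\left(-43 - 102\right)^{2} + 7^{2}} + 99685 = \sqrt{\left(-43 - 102\right)^{2} + 49} + 99685 = \sqrt{\left(-145\right)^{2} + 49} + 99685 = \sqrt{21025 + 49} + 99685 = \sqrt{21074} + 99685 = 99685 + \sqrt{21074} \approx 99830.0$)
$\sqrt{a + \left(-86 + 211 \left(-229\right)\right)} = \sqrt{\left(99685 + \sqrt{21074}\right) + \left(-86 + 211 \left(-229\right)\right)} = \sqrt{\left(99685 + \sqrt{21074}\right) - 48405} = \sqrt{51280 + \sqrt{21074}}$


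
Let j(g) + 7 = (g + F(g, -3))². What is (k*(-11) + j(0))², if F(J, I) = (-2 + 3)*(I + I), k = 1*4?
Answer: 225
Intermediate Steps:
k = 4
F(J, I) = 2*I (F(J, I) = 1*(2*I) = 2*I)
j(g) = -7 + (-6 + g)² (j(g) = -7 + (g + 2*(-3))² = -7 + (g - 6)² = -7 + (-6 + g)²)
(k*(-11) + j(0))² = (4*(-11) + (-7 + (-6 + 0)²))² = (-44 + (-7 + (-6)²))² = (-44 + (-7 + 36))² = (-44 + 29)² = (-15)² = 225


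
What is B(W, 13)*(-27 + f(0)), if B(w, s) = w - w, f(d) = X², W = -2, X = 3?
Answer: 0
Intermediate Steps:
f(d) = 9 (f(d) = 3² = 9)
B(w, s) = 0
B(W, 13)*(-27 + f(0)) = 0*(-27 + 9) = 0*(-18) = 0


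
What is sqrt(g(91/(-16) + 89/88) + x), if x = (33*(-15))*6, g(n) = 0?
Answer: 3*I*sqrt(330) ≈ 54.498*I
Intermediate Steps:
x = -2970 (x = -495*6 = -2970)
sqrt(g(91/(-16) + 89/88) + x) = sqrt(0 - 2970) = sqrt(-2970) = 3*I*sqrt(330)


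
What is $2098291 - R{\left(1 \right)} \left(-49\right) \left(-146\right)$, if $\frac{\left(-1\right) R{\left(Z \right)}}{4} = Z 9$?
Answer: $2355835$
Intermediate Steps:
$R{\left(Z \right)} = - 36 Z$ ($R{\left(Z \right)} = - 4 Z 9 = - 4 \cdot 9 Z = - 36 Z$)
$2098291 - R{\left(1 \right)} \left(-49\right) \left(-146\right) = 2098291 - \left(-36\right) 1 \left(-49\right) \left(-146\right) = 2098291 - \left(-36\right) \left(-49\right) \left(-146\right) = 2098291 - 1764 \left(-146\right) = 2098291 - -257544 = 2098291 + 257544 = 2355835$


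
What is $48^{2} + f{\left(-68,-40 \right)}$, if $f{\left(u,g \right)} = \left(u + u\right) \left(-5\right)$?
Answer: $2984$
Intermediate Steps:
$f{\left(u,g \right)} = - 10 u$ ($f{\left(u,g \right)} = 2 u \left(-5\right) = - 10 u$)
$48^{2} + f{\left(-68,-40 \right)} = 48^{2} - -680 = 2304 + 680 = 2984$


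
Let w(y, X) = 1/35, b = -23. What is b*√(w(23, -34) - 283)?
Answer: -92*I*√21665/35 ≈ -386.9*I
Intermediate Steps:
w(y, X) = 1/35
b*√(w(23, -34) - 283) = -23*√(1/35 - 283) = -92*I*√21665/35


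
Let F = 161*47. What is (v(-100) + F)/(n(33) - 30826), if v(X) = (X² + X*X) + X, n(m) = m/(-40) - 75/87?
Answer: -31861720/35760117 ≈ -0.89098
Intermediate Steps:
n(m) = -25/29 - m/40 (n(m) = m*(-1/40) - 75*1/87 = -m/40 - 25/29 = -25/29 - m/40)
F = 7567
v(X) = X + 2*X² (v(X) = (X² + X²) + X = 2*X² + X = X + 2*X²)
(v(-100) + F)/(n(33) - 30826) = (-100*(1 + 2*(-100)) + 7567)/((-25/29 - 1/40*33) - 30826) = (-100*(1 - 200) + 7567)/((-25/29 - 33/40) - 30826) = (-100*(-199) + 7567)/(-1957/1160 - 30826) = (19900 + 7567)/(-35760117/1160) = 27467*(-1160/35760117) = -31861720/35760117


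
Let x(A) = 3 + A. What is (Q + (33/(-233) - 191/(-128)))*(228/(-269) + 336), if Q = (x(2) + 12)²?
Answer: 195174554685/2005664 ≈ 97312.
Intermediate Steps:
Q = 289 (Q = ((3 + 2) + 12)² = (5 + 12)² = 17² = 289)
(Q + (33/(-233) - 191/(-128)))*(228/(-269) + 336) = (289 + (33/(-233) - 191/(-128)))*(228/(-269) + 336) = (289 + (33*(-1/233) - 191*(-1/128)))*(228*(-1/269) + 336) = (289 + (-33/233 + 191/128))*(-228/269 + 336) = (289 + 40279/29824)*(90156/269) = (8659415/29824)*(90156/269) = 195174554685/2005664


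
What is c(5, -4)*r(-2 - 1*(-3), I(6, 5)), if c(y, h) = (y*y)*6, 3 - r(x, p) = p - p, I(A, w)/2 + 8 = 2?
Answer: 450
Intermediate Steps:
I(A, w) = -12 (I(A, w) = -16 + 2*2 = -16 + 4 = -12)
r(x, p) = 3 (r(x, p) = 3 - (p - p) = 3 - 1*0 = 3 + 0 = 3)
c(y, h) = 6*y² (c(y, h) = y²*6 = 6*y²)
c(5, -4)*r(-2 - 1*(-3), I(6, 5)) = (6*5²)*3 = (6*25)*3 = 150*3 = 450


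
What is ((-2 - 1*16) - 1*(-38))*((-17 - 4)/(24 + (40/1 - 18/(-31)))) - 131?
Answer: -19663/143 ≈ -137.50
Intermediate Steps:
((-2 - 1*16) - 1*(-38))*((-17 - 4)/(24 + (40/1 - 18/(-31)))) - 131 = ((-2 - 16) + 38)*(-21/(24 + (40*1 - 18*(-1/31)))) - 131 = (-18 + 38)*(-21/(24 + (40 + 18/31))) - 131 = 20*(-21/(24 + 1258/31)) - 131 = 20*(-21/2002/31) - 131 = 20*(-21*31/2002) - 131 = 20*(-93/286) - 131 = -930/143 - 131 = -19663/143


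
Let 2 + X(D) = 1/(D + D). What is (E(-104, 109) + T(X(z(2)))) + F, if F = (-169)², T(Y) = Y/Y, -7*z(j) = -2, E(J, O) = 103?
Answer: 28665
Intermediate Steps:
z(j) = 2/7 (z(j) = -⅐*(-2) = 2/7)
X(D) = -2 + 1/(2*D) (X(D) = -2 + 1/(D + D) = -2 + 1/(2*D))
T(Y) = 1
F = 28561
(E(-104, 109) + T(X(z(2)))) + F = (103 + 1) + 28561 = 104 + 28561 = 28665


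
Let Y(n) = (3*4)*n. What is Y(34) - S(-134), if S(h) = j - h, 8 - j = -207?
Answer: 59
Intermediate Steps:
j = 215 (j = 8 - 1*(-207) = 8 + 207 = 215)
Y(n) = 12*n
S(h) = 215 - h
Y(34) - S(-134) = 12*34 - (215 - 1*(-134)) = 408 - (215 + 134) = 408 - 1*349 = 408 - 349 = 59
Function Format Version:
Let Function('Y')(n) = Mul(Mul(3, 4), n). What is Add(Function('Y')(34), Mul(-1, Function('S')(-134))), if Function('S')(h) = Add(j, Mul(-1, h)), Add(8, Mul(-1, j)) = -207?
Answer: 59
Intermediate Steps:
j = 215 (j = Add(8, Mul(-1, -207)) = Add(8, 207) = 215)
Function('Y')(n) = Mul(12, n)
Function('S')(h) = Add(215, Mul(-1, h))
Add(Function('Y')(34), Mul(-1, Function('S')(-134))) = Add(Mul(12, 34), Mul(-1, Add(215, Mul(-1, -134)))) = Add(408, Mul(-1, Add(215, 134))) = Add(408, Mul(-1, 349)) = Add(408, -349) = 59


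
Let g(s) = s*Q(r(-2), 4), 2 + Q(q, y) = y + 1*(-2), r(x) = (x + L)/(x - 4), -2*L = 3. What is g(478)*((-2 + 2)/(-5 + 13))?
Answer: 0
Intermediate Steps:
L = -3/2 (L = -1/2*3 = -3/2 ≈ -1.5000)
r(x) = (-3/2 + x)/(-4 + x) (r(x) = (x - 3/2)/(x - 4) = (-3/2 + x)/(-4 + x))
Q(q, y) = -4 + y (Q(q, y) = -2 + (y + 1*(-2)) = -2 + (y - 2) = -2 + (-2 + y) = -4 + y)
g(s) = 0 (g(s) = s*(-4 + 4) = s*0 = 0)
g(478)*((-2 + 2)/(-5 + 13)) = 0*((-2 + 2)/(-5 + 13)) = 0*(0/8) = 0*(0*(1/8)) = 0*0 = 0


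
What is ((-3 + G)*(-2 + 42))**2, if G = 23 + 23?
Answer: 2958400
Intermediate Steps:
G = 46
((-3 + G)*(-2 + 42))**2 = ((-3 + 46)*(-2 + 42))**2 = (43*40)**2 = 1720**2 = 2958400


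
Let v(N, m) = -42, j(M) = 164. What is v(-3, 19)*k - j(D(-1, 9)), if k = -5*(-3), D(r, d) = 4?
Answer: -794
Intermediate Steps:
k = 15
v(-3, 19)*k - j(D(-1, 9)) = -42*15 - 1*164 = -630 - 164 = -794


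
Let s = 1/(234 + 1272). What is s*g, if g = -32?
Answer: -16/753 ≈ -0.021248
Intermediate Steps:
s = 1/1506 ≈ 0.00066401
s*g = (1/1506)*(-32) = -16/753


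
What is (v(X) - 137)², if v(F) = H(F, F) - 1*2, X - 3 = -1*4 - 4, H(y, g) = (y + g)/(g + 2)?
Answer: 165649/9 ≈ 18405.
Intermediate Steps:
H(y, g) = (g + y)/(2 + g)
X = -5 (X = 3 + (-1*4 - 4) = 3 + (-4 - 4) = 3 - 8 = -5)
v(F) = -2 + 2*F/(2 + F) (v(F) = (F + F)/(2 + F) - 1*2 = (2*F)/(2 + F) - 2 = 2*F/(2 + F) - 2 = -2 + 2*F/(2 + F))
(v(X) - 137)² = (-4/(2 - 5) - 137)² = (-4/(-3) - 137)² = (-4*(-⅓) - 137)² = (4/3 - 137)² = (-407/3)² = 165649/9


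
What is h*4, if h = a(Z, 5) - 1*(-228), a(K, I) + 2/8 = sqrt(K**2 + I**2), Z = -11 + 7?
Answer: 911 + 4*sqrt(41) ≈ 936.61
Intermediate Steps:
Z = -4
a(K, I) = -1/4 + sqrt(I**2 + K**2) (a(K, I) = -1/4 + sqrt(K**2 + I**2) = -1/4 + sqrt(I**2 + K**2))
h = 911/4 + sqrt(41) (h = (-1/4 + sqrt(5**2 + (-4)**2)) - 1*(-228) = (-1/4 + sqrt(25 + 16)) + 228 = (-1/4 + sqrt(41)) + 228 = 911/4 + sqrt(41) ≈ 234.15)
h*4 = (911/4 + sqrt(41))*4 = 911 + 4*sqrt(41)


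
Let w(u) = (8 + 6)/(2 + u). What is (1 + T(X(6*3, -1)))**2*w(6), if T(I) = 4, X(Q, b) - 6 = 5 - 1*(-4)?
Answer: 175/4 ≈ 43.750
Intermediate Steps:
X(Q, b) = 15 (X(Q, b) = 6 + (5 - 1*(-4)) = 6 + (5 + 4) = 6 + 9 = 15)
w(u) = 14/(2 + u)
(1 + T(X(6*3, -1)))**2*w(6) = (1 + 4)**2*(14/(2 + 6)) = 5**2*(14/8) = 25*(14*(1/8)) = 25*(7/4) = 175/4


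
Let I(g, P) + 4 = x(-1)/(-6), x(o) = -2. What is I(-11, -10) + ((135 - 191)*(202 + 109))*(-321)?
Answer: 16771597/3 ≈ 5.5905e+6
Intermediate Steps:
I(g, P) = -11/3 (I(g, P) = -4 - 2/(-6) = -4 - 2*(-⅙) = -4 + ⅓ = -11/3)
I(-11, -10) + ((135 - 191)*(202 + 109))*(-321) = -11/3 + ((135 - 191)*(202 + 109))*(-321) = -11/3 - 56*311*(-321) = -11/3 - 17416*(-321) = -11/3 + 5590536 = 16771597/3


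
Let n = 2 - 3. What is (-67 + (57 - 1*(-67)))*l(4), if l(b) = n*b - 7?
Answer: -627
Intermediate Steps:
n = -1
l(b) = -7 - b (l(b) = -b - 7 = -7 - b)
(-67 + (57 - 1*(-67)))*l(4) = (-67 + (57 - 1*(-67)))*(-7 - 1*4) = (-67 + (57 + 67))*(-7 - 4) = (-67 + 124)*(-11) = 57*(-11) = -627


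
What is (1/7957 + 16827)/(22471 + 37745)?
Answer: 16736555/59892339 ≈ 0.27944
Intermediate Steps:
(1/7957 + 16827)/(22471 + 37745) = (1/7957 + 16827)/60216 = (133892440/7957)*(1/60216) = 16736555/59892339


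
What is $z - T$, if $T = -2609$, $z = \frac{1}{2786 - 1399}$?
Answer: $\frac{3618684}{1387} \approx 2609.0$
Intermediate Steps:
$z = \frac{1}{1387}$ ($z = \frac{1}{2786 + \left(-2412 + 1013\right)} = \frac{1}{2786 - 1399} = \frac{1}{1387} \approx 0.00072098$)
$z - T = \frac{1}{1387} - -2609 = \frac{1}{1387} + 2609 = \frac{3618684}{1387}$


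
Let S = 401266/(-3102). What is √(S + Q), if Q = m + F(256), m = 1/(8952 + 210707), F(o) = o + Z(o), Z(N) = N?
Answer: 2*√91763464500514587/30971919 ≈ 19.561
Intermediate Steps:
F(o) = 2*o (F(o) = o + o = 2*o)
m = 1/219659 ≈ 4.5525e-6
S = -200633/1551 (S = 401266*(-1/3102) = -200633/1551 ≈ -129.36)
Q = 112465409/219659 (Q = 1/219659 + 2*256 = 1/219659 + 512 = 112465409/219659 ≈ 512.00)
√(S + Q) = √(-200633/1551 + 112465409/219659) = √(11851182292/30971919) = 2*√91763464500514587/30971919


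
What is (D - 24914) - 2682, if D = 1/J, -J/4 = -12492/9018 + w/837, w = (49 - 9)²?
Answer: -8121532195/294296 ≈ -27596.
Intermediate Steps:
w = 1600 (w = 40² = 1600)
J = -294296/139779 (J = -4*(-12492/9018 + 1600/837) = -4*(-12492*1/9018 + 1600*(1/837)) = -4*(-694/501 + 1600/837) = -4*73574/139779 = -294296/139779 ≈ -2.1054)
D = -139779/294296 (D = 1/(-294296/139779) = -139779/294296 ≈ -0.47496)
(D - 24914) - 2682 = (-139779/294296 - 24914) - 2682 = -7332230323/294296 - 2682 = -8121532195/294296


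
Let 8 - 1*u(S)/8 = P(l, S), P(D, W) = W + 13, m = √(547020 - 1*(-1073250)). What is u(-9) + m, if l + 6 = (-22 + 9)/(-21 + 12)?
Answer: 32 + 3*√180030 ≈ 1304.9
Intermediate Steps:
l = -41/9 (l = -6 + (-22 + 9)/(-21 + 12) = -6 - 13/(-9) = -6 - 13*(-⅑) = -6 + 13/9 = -41/9 ≈ -4.5556)
m = 3*√180030 (m = √(547020 + 1073250) = √1620270 = 3*√180030 ≈ 1272.9)
P(D, W) = 13 + W
u(S) = -40 - 8*S (u(S) = 64 - 8*(13 + S) = 64 + (-104 - 8*S) = -40 - 8*S)
u(-9) + m = (-40 - 8*(-9)) + 3*√180030 = (-40 + 72) + 3*√180030 = 32 + 3*√180030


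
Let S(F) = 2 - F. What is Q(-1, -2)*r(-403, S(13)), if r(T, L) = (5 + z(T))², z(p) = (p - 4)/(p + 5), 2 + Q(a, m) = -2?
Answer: -5745609/39601 ≈ -145.09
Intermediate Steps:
Q(a, m) = -4 (Q(a, m) = -2 - 2 = -4)
z(p) = (-4 + p)/(5 + p)
r(T, L) = (5 + (-4 + T)/(5 + T))²
Q(-1, -2)*r(-403, S(13)) = -36*(7 + 2*(-403))²/(5 - 403)² = -36*(7 - 806)²/(-398)² = -36*(-799)²/158404 = -36*638401/158404 = -4*5745609/158404 = -5745609/39601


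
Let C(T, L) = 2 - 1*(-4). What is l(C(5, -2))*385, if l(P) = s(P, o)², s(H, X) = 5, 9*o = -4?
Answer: 9625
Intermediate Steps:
o = -4/9 (o = (⅑)*(-4) = -4/9 ≈ -0.44444)
C(T, L) = 6 (C(T, L) = 2 + 4 = 6)
l(P) = 25 (l(P) = 5² = 25)
l(C(5, -2))*385 = 25*385 = 9625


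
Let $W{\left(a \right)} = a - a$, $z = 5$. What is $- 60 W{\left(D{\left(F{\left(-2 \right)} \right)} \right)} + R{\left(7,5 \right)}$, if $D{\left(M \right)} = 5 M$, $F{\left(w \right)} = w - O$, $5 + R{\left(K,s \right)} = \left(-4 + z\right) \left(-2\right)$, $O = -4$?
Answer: $-7$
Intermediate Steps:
$R{\left(K,s \right)} = -7$ ($R{\left(K,s \right)} = -5 + \left(-4 + 5\right) \left(-2\right) = -5 + 1 \left(-2\right) = -5 - 2 = -7$)
$F{\left(w \right)} = 4 + w$ ($F{\left(w \right)} = w - -4 = w + 4 = 4 + w$)
$W{\left(a \right)} = 0$
$- 60 W{\left(D{\left(F{\left(-2 \right)} \right)} \right)} + R{\left(7,5 \right)} = \left(-60\right) 0 - 7 = 0 - 7 = -7$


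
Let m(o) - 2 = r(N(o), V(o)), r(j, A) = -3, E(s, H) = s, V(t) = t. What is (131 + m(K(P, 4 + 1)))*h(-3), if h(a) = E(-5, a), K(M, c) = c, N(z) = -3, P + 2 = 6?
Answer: -650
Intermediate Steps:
P = 4 (P = -2 + 6 = 4)
m(o) = -1 (m(o) = 2 - 3 = -1)
h(a) = -5
(131 + m(K(P, 4 + 1)))*h(-3) = (131 - 1)*(-5) = 130*(-5) = -650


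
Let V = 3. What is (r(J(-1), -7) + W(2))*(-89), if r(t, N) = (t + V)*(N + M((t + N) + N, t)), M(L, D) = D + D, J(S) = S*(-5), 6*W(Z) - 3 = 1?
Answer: -6586/3 ≈ -2195.3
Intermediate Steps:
W(Z) = 2/3 (W(Z) = 1/2 + (1/6)*1 = 1/2 + 1/6 = 2/3)
J(S) = -5*S
M(L, D) = 2*D
r(t, N) = (3 + t)*(N + 2*t) (r(t, N) = (t + 3)*(N + 2*t) = (3 + t)*(N + 2*t))
(r(J(-1), -7) + W(2))*(-89) = ((2*(-5*(-1))**2 + 3*(-7) + 6*(-5*(-1)) - (-35)*(-1)) + 2/3)*(-89) = ((2*5**2 - 21 + 6*5 - 7*5) + 2/3)*(-89) = ((2*25 - 21 + 30 - 35) + 2/3)*(-89) = ((50 - 21 + 30 - 35) + 2/3)*(-89) = (24 + 2/3)*(-89) = (74/3)*(-89) = -6586/3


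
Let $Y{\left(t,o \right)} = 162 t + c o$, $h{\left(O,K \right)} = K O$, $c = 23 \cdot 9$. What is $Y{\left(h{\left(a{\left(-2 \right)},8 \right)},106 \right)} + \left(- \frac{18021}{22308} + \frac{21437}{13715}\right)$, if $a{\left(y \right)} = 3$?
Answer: $\frac{202641757979}{7844980} \approx 25831.0$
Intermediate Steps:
$c = 207$
$Y{\left(t,o \right)} = 162 t + 207 o$
$Y{\left(h{\left(a{\left(-2 \right)},8 \right)},106 \right)} + \left(- \frac{18021}{22308} + \frac{21437}{13715}\right) = \left(162 \cdot 8 \cdot 3 + 207 \cdot 106\right) + \left(- \frac{18021}{22308} + \frac{21437}{13715}\right) = \left(162 \cdot 24 + 21942\right) + \left(\left(-18021\right) \frac{1}{22308} + 21437 \cdot \frac{1}{13715}\right) = \left(3888 + 21942\right) + \left(- \frac{6007}{7436} + \frac{1649}{1055}\right) = 25830 + \frac{5924579}{7844980} = \frac{202641757979}{7844980}$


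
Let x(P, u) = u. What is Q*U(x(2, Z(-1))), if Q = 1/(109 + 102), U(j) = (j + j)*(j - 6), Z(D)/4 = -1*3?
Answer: 432/211 ≈ 2.0474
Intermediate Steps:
Z(D) = -12 (Z(D) = 4*(-1*3) = 4*(-3) = -12)
U(j) = 2*j*(-6 + j) (U(j) = (2*j)*(-6 + j) = 2*j*(-6 + j))
Q = 1/211 ≈ 0.0047393
Q*U(x(2, Z(-1))) = (2*(-12)*(-6 - 12))/211 = (2*(-12)*(-18))/211 = (1/211)*432 = 432/211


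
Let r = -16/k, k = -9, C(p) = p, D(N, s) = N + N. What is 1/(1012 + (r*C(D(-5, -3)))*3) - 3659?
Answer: -10523281/2876 ≈ -3659.0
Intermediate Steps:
D(N, s) = 2*N
r = 16/9 (r = -16/(-9) = -16*(-⅑) = 16/9 ≈ 1.7778)
1/(1012 + (r*C(D(-5, -3)))*3) - 3659 = 1/(1012 + (16*(2*(-5))/9)*3) - 3659 = 1/(1012 + ((16/9)*(-10))*3) - 3659 = 1/(1012 - 160/9*3) - 3659 = 1/(1012 - 160/3) - 3659 = 1/(2876/3) - 3659 = 3/2876 - 3659 = -10523281/2876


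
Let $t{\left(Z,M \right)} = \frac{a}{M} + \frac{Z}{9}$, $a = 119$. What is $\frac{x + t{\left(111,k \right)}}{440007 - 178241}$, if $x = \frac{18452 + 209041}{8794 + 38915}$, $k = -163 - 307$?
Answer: $\frac{41977501}{652182136020} \approx 6.4365 \cdot 10^{-5}$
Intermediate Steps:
$k = -470$
$t{\left(Z,M \right)} = \frac{119}{M} + \frac{Z}{9}$
$x = \frac{25277}{5301}$ ($x = \frac{227493}{47709} = 227493 \cdot \frac{1}{47709} = \frac{25277}{5301} \approx 4.7683$)
$\frac{x + t{\left(111,k \right)}}{440007 - 178241} = \frac{\frac{25277}{5301} + \left(\frac{119}{-470} + \frac{1}{9} \cdot 111\right)}{440007 - 178241} = \frac{\frac{25277}{5301} + \left(119 \left(- \frac{1}{470}\right) + \frac{37}{3}\right)}{261766} = \left(\frac{25277}{5301} + \left(- \frac{119}{470} + \frac{37}{3}\right)\right) \frac{1}{261766} = \left(\frac{25277}{5301} + \frac{17033}{1410}\right) \frac{1}{261766} = \frac{41977501}{2491470} \cdot \frac{1}{261766} = \frac{41977501}{652182136020}$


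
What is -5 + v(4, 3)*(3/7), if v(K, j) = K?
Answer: -23/7 ≈ -3.2857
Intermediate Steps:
-5 + v(4, 3)*(3/7) = -5 + 4*(3/7) = -5 + 12/7 = -23/7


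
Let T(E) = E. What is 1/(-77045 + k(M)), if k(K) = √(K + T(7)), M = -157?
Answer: -15409/1187186435 - I*√6/1187186435 ≈ -1.2979e-5 - 2.0633e-9*I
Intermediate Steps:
k(K) = √(7 + K) (k(K) = √(K + 7) = √(7 + K))
1/(-77045 + k(M)) = 1/(-77045 + √(7 - 157)) = 1/(-77045 + √(-150)) = 1/(-77045 + 5*I*√6)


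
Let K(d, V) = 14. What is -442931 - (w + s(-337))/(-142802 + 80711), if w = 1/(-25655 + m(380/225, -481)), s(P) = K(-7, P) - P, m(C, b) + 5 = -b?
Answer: -692473572328231/1563389289 ≈ -4.4293e+5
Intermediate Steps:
m(C, b) = -5 - b
s(P) = 14 - P
w = -1/25179 (w = 1/(-25655 + (-5 - 1*(-481))) = 1/(-25655 + (-5 + 481)) = 1/(-25655 + 476) = 1/(-25179) = -1/25179 ≈ -3.9716e-5)
-442931 - (w + s(-337))/(-142802 + 80711) = -442931 - (-1/25179 + (14 - 1*(-337)))/(-142802 + 80711) = -442931 - (-1/25179 + (14 + 337))/(-62091) = -442931 - (-1/25179 + 351)*(-1)/62091 = -442931 - 8837828*(-1)/(25179*62091) = -442931 - 1*(-8837828/1563389289) = -442931 + 8837828/1563389289 = -692473572328231/1563389289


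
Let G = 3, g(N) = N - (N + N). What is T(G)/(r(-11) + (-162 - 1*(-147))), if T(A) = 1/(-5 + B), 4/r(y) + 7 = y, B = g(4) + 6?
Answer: 3/137 ≈ 0.021898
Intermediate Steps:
g(N) = -N (g(N) = N - 2*N = -N)
B = 2 (B = -1*4 + 6 = -4 + 6 = 2)
r(y) = 4/(-7 + y)
T(A) = -⅓ (T(A) = 1/(-5 + 2) = 1/(-3) = -⅓)
T(G)/(r(-11) + (-162 - 1*(-147))) = -⅓/(4/(-7 - 11) + (-162 - 1*(-147))) = -⅓/(4/(-18) + (-162 + 147)) = -⅓/(4*(-1/18) - 15) = -⅓/(-2/9 - 15) = -⅓/(-137/9) = -9/137*(-⅓) = 3/137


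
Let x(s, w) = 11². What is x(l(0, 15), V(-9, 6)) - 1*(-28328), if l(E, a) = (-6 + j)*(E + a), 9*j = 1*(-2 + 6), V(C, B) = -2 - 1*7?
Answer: 28449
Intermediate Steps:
V(C, B) = -9 (V(C, B) = -2 - 7 = -9)
j = 4/9 (j = (1*(-2 + 6))/9 = (1*4)/9 = (⅑)*4 = 4/9 ≈ 0.44444)
l(E, a) = -50*E/9 - 50*a/9 (l(E, a) = (-6 + 4/9)*(E + a) = -50*(E + a)/9 = -50*E/9 - 50*a/9)
x(s, w) = 121
x(l(0, 15), V(-9, 6)) - 1*(-28328) = 121 - 1*(-28328) = 121 + 28328 = 28449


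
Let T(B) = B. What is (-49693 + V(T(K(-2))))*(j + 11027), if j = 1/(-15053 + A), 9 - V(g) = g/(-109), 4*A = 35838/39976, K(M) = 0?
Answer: -659355833103953148/1203499537 ≈ -5.4787e+8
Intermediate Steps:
A = 17919/79952 (A = (35838/39976)/4 = (35838*(1/39976))/4 = (¼)*(17919/19988) = 17919/79952 ≈ 0.22412)
V(g) = 9 + g/109 (V(g) = 9 - g/(-109) = 9 - g*(-1)/109 = 9 - (-1)*g/109 = 9 + g/109)
j = -79952/1203499537 (j = 1/(-15053 + 17919/79952) = 1/(-1203499537/79952) = -79952/1203499537 ≈ -6.6433e-5)
(-49693 + V(T(K(-2))))*(j + 11027) = (-49693 + (9 + (1/109)*0))*(-79952/1203499537 + 11027) = (-49693 + (9 + 0))*(13270989314547/1203499537) = (-49693 + 9)*(13270989314547/1203499537) = -49684*13270989314547/1203499537 = -659355833103953148/1203499537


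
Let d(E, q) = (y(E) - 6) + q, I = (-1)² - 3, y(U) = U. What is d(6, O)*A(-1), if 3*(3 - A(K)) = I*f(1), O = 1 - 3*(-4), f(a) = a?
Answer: 143/3 ≈ 47.667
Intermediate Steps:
I = -2 (I = 1 - 3 = -2)
O = 13 (O = 1 + 12 = 13)
A(K) = 11/3 (A(K) = 3 - (-2)/3 = 3 - ⅓*(-2) = 3 + ⅔ = 11/3)
d(E, q) = -6 + E + q (d(E, q) = (E - 6) + q = (-6 + E) + q = -6 + E + q)
d(6, O)*A(-1) = (-6 + 6 + 13)*(11/3) = 13*(11/3) = 143/3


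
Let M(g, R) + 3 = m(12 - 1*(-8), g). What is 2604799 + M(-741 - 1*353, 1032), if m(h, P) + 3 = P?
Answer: 2603699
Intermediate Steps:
m(h, P) = -3 + P
M(g, R) = -6 + g (M(g, R) = -3 + (-3 + g) = -6 + g)
2604799 + M(-741 - 1*353, 1032) = 2604799 + (-6 + (-741 - 1*353)) = 2604799 + (-6 + (-741 - 353)) = 2604799 + (-6 - 1094) = 2604799 - 1100 = 2603699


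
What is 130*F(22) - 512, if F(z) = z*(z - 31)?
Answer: -26252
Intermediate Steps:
F(z) = z*(-31 + z)
130*F(22) - 512 = 130*(22*(-31 + 22)) - 512 = 130*(22*(-9)) - 512 = 130*(-198) - 512 = -25740 - 512 = -26252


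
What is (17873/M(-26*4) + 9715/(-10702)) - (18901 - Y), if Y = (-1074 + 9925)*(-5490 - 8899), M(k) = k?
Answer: -70885316257363/556504 ≈ -1.2738e+8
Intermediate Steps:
Y = -127357039 (Y = 8851*(-14389) = -127357039)
(17873/M(-26*4) + 9715/(-10702)) - (18901 - Y) = (17873/((-26*4)) + 9715/(-10702)) - (18901 - 1*(-127357039)) = (17873/(-104) + 9715*(-1/10702)) - (18901 + 127357039) = (17873*(-1/104) - 9715/10702) - 1*127375940 = (-17873/104 - 9715/10702) - 127375940 = -96143603/556504 - 127375940 = -70885316257363/556504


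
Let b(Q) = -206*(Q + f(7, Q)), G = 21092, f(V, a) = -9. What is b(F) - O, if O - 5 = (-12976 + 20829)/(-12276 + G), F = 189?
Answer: -326949213/8816 ≈ -37086.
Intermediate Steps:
b(Q) = 1854 - 206*Q (b(Q) = -206*(Q - 9) = -206*(-9 + Q) = 1854 - 206*Q)
O = 51933/8816 (O = 5 + (-12976 + 20829)/(-12276 + 21092) = 5 + 7853/8816 = 51933/8816 ≈ 5.8908)
b(F) - O = (1854 - 206*189) - 1*51933/8816 = (1854 - 38934) - 51933/8816 = -37080 - 51933/8816 = -326949213/8816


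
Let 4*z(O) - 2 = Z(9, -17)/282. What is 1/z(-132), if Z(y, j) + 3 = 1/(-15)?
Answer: 8460/4207 ≈ 2.0109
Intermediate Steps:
Z(y, j) = -46/15 (Z(y, j) = -3 + 1/(-15) = -3 - 1/15 = -46/15)
z(O) = 4207/8460 (z(O) = ½ + (-46/15/282)/4 = ½ + (-46/15*1/282)/4 = ½ + (¼)*(-23/2115) = ½ - 23/8460 = 4207/8460)
1/z(-132) = 1/(4207/8460) = 8460/4207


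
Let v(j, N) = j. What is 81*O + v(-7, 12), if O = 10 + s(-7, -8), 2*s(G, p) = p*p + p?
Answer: 3071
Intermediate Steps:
s(G, p) = p/2 + p²/2 (s(G, p) = (p*p + p)/2 = (p² + p)/2 = (p + p²)/2 = p/2 + p²/2)
O = 38 (O = 10 + (½)*(-8)*(1 - 8) = 10 + (½)*(-8)*(-7) = 10 + 28 = 38)
81*O + v(-7, 12) = 81*38 - 7 = 3078 - 7 = 3071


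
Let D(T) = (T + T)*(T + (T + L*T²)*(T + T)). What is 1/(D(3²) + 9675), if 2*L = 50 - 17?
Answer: 1/445779 ≈ 2.2433e-6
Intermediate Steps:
L = 33/2 (L = (50 - 17)/2 = (½)*33 = 33/2 ≈ 16.500)
D(T) = 2*T*(T + 2*T*(T + 33*T²/2)) (D(T) = (T + T)*(T + (T + 33*T²/2)*(T + T)) = (2*T)*(T + (T + 33*T²/2)*(2*T)) = (2*T)*(T + 2*T*(T + 33*T²/2)) = 2*T*(T + 2*T*(T + 33*T²/2)))
1/(D(3²) + 9675) = 1/((3²)²*(2 + 4*3² + 66*(3²)²) + 9675) = 1/(9²*(2 + 4*9 + 66*9²) + 9675) = 1/(81*(2 + 36 + 66*81) + 9675) = 1/(81*(2 + 36 + 5346) + 9675) = 1/(81*5384 + 9675) = 1/(436104 + 9675) = 1/445779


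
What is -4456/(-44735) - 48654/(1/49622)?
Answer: -108004103626724/44735 ≈ -2.4143e+9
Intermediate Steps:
-4456/(-44735) - 48654/(1/49622) = -4456*(-1/44735) - 48654/1/49622 = 4456/44735 - 48654*49622 = 4456/44735 - 2414308788 = -108004103626724/44735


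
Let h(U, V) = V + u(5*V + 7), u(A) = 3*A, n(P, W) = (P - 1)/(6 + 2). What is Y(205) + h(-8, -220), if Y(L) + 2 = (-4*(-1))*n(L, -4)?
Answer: -3399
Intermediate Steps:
n(P, W) = -⅛ + P/8 (n(P, W) = (-1 + P)/8 = (-1 + P)*(⅛) = -⅛ + P/8)
h(U, V) = 21 + 16*V (h(U, V) = V + 3*(5*V + 7) = V + 3*(7 + 5*V) = V + (21 + 15*V) = 21 + 16*V)
Y(L) = -5/2 + L/2 (Y(L) = -2 + (-4*(-1))*(-⅛ + L/8) = -2 + 4*(-⅛ + L/8) = -2 + (-½ + L/2) = -5/2 + L/2)
Y(205) + h(-8, -220) = (-5/2 + (½)*205) + (21 + 16*(-220)) = (-5/2 + 205/2) + (21 - 3520) = 100 - 3499 = -3399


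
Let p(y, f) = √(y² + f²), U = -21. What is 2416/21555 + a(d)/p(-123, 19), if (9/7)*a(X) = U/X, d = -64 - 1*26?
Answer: 2416/21555 + 49*√15490/4182300 ≈ 0.11354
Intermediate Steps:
d = -90 (d = -64 - 26 = -90)
a(X) = -49/(3*X) (a(X) = 7*(-21/X)/9 = -49/(3*X))
p(y, f) = √(f² + y²)
2416/21555 + a(d)/p(-123, 19) = 2416/21555 + (-49/3/(-90))/(√(19² + (-123)²)) = 2416*(1/21555) + (-49/3*(-1/90))/(√(361 + 15129)) = 2416/21555 + 49/(270*(√15490)) = 2416/21555 + 49*(√15490/15490)/270 = 2416/21555 + 49*√15490/4182300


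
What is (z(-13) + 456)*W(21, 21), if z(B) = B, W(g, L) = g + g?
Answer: 18606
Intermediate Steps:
W(g, L) = 2*g
(z(-13) + 456)*W(21, 21) = (-13 + 456)*(2*21) = 443*42 = 18606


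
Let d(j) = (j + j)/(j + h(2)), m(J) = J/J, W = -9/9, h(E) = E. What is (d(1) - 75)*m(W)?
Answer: -223/3 ≈ -74.333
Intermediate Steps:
W = -1 (W = -9*1/9 = -1)
m(J) = 1
d(j) = 2*j/(2 + j) (d(j) = (j + j)/(j + 2) = (2*j)/(2 + j) = 2*j/(2 + j))
(d(1) - 75)*m(W) = (2*1/(2 + 1) - 75)*1 = (2*1/3 - 75)*1 = (2*1*(1/3) - 75)*1 = (2/3 - 75)*1 = -223/3*1 = -223/3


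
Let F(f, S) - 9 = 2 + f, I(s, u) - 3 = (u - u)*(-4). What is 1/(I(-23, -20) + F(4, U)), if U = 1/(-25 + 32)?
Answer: 1/18 ≈ 0.055556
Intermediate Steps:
I(s, u) = 3 (I(s, u) = 3 + (u - u)*(-4) = 3 + 0*(-4) = 3 + 0 = 3)
U = ⅐ (U = 1/7 = ⅐ ≈ 0.14286)
F(f, S) = 11 + f (F(f, S) = 9 + (2 + f) = 11 + f)
1/(I(-23, -20) + F(4, U)) = 1/(3 + (11 + 4)) = 1/(3 + 15) = 1/18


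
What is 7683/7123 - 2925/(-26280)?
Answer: 4949867/4159832 ≈ 1.1899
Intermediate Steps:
7683/7123 - 2925/(-26280) = 7683*(1/7123) - 2925*(-1/26280) = 7683/7123 + 65/584 = 4949867/4159832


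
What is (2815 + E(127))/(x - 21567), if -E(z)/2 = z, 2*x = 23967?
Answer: -5122/19167 ≈ -0.26723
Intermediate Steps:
x = 23967/2 (x = (½)*23967 = 23967/2 ≈ 11984.)
E(z) = -2*z
(2815 + E(127))/(x - 21567) = (2815 - 2*127)/(23967/2 - 21567) = (2815 - 254)/(-19167/2) = 2561*(-2/19167) = -5122/19167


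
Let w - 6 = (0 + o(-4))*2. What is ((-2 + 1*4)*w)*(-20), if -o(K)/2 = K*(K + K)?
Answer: 4880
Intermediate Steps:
o(K) = -4*K² (o(K) = -2*K*(K + K) = -2*K*2*K = -4*K²)
w = -122 (w = 6 + (0 - 4*(-4)²)*2 = 6 + (0 - 4*16)*2 = 6 + (0 - 64)*2 = 6 - 64*2 = 6 - 128 = -122)
((-2 + 1*4)*w)*(-20) = ((-2 + 1*4)*(-122))*(-20) = ((-2 + 4)*(-122))*(-20) = (2*(-122))*(-20) = -244*(-20) = 4880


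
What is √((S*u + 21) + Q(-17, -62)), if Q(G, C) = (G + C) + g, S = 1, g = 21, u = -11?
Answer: 4*I*√3 ≈ 6.9282*I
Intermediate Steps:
Q(G, C) = 21 + C + G (Q(G, C) = (G + C) + 21 = (C + G) + 21 = 21 + C + G)
√((S*u + 21) + Q(-17, -62)) = √((1*(-11) + 21) + (21 - 62 - 17)) = √((-11 + 21) - 58) = √(10 - 58) = √(-48) = 4*I*√3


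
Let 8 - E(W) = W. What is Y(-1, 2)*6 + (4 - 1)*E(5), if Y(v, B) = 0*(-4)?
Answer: 9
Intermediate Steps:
E(W) = 8 - W
Y(v, B) = 0
Y(-1, 2)*6 + (4 - 1)*E(5) = 0*6 + (4 - 1)*(8 - 1*5) = 0 + 3*(8 - 5) = 0 + 3*3 = 0 + 9 = 9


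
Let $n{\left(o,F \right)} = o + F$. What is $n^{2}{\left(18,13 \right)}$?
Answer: $961$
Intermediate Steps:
$n{\left(o,F \right)} = F + o$
$n^{2}{\left(18,13 \right)} = \left(13 + 18\right)^{2} = 31^{2} = 961$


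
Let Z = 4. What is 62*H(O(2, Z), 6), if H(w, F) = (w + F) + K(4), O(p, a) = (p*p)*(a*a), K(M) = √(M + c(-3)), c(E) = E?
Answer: 4402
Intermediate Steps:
K(M) = √(-3 + M) (K(M) = √(M - 3) = √(-3 + M))
O(p, a) = a²*p² (O(p, a) = p²*a² = a²*p²)
H(w, F) = 1 + F + w (H(w, F) = (w + F) + √(-3 + 4) = (F + w) + √1 = (F + w) + 1 = 1 + F + w)
62*H(O(2, Z), 6) = 62*(1 + 6 + 4²*2²) = 62*(1 + 6 + 16*4) = 62*(1 + 6 + 64) = 62*71 = 4402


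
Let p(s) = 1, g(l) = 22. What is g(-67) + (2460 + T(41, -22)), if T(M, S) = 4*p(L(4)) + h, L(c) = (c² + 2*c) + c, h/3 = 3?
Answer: 2495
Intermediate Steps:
h = 9 (h = 3*3 = 9)
L(c) = c² + 3*c
T(M, S) = 13 (T(M, S) = 4*1 + 9 = 4 + 9 = 13)
g(-67) + (2460 + T(41, -22)) = 22 + (2460 + 13) = 22 + 2473 = 2495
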